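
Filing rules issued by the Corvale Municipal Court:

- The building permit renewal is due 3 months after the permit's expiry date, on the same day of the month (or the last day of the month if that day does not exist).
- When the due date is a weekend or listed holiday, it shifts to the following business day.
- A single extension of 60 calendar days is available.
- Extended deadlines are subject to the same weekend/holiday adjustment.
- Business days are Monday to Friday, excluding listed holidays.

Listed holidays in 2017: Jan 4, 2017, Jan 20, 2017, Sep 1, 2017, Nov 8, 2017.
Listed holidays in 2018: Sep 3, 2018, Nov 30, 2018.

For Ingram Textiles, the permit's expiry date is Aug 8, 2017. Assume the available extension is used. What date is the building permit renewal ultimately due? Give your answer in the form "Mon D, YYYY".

Jan 8, 2018

3 months from Aug 8, 2017 is Nov 8, 2017.
Nov 8, 2017 is a listed holiday, so it moves to the next business day, Nov 9, 2017 (Thursday).
The 60-calendar-day extension moves the deadline from Nov 9, 2017 to Jan 8, 2018.
Since Jan 8, 2018 is a Monday and not a holiday, the date is unchanged.
The final due date is Jan 8, 2018.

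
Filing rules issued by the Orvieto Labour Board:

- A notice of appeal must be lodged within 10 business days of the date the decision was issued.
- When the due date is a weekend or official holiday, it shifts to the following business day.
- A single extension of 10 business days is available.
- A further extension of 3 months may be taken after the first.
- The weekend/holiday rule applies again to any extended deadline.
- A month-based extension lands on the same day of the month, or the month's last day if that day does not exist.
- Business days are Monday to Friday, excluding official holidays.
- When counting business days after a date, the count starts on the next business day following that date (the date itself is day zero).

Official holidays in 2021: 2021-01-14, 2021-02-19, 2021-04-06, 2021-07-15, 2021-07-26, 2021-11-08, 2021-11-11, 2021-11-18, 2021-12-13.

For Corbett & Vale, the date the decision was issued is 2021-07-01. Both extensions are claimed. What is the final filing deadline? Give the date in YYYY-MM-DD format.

10 business days after 2021-07-01, excluding weekends and holidays, is 2021-07-16.
2021-07-16 (Friday) is already a business day.
Applying the 10-business-day extension: 10 business days after 2021-07-16 is 2021-08-02.
2021-08-02 is a Monday and not a listed holiday, so it stands.
Applying the 3 months extension: 3 months after 2021-08-02 is 2021-11-02.
Since 2021-11-02 is a Tuesday and not a holiday, the date is unchanged.
So the filing is due 2021-11-02.

2021-11-02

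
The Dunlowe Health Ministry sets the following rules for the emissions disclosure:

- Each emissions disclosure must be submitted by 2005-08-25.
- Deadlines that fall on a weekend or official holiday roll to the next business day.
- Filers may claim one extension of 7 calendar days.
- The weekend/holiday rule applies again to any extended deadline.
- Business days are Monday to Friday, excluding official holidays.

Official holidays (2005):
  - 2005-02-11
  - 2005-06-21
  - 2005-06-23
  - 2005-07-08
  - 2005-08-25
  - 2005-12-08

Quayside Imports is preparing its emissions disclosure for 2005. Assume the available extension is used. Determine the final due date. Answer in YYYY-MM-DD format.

Start from the fixed due date, 2005-08-25.
Because 2005-08-25 is a listed holiday, the deadline becomes 2005-08-26 (Friday).
Applying the 7-calendar-day extension: 2005-08-26 + 7 days = 2005-09-02.
2005-09-02 is a Friday and not a listed holiday, so it stands.
Final deadline: 2005-09-02.

2005-09-02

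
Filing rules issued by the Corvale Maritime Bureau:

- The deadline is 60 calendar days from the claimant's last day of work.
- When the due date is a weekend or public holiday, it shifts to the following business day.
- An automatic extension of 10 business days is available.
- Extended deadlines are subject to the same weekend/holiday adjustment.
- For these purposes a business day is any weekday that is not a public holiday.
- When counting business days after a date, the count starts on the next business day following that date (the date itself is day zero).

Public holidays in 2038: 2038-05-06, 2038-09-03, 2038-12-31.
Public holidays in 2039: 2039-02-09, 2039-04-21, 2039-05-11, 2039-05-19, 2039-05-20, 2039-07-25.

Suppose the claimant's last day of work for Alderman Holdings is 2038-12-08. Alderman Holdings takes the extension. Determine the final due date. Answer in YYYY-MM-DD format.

From 2038-12-08, 60 calendar days later is 2039-02-06.
2039-02-06 is a Sunday, so it moves to the next business day, 2039-02-07 (Monday).
The 10-business-day extension runs from 2039-02-07 to 2039-02-22.
2039-02-22 falls on a Tuesday, which is a business day, so no adjustment is needed.
So the filing is due 2039-02-22.

2039-02-22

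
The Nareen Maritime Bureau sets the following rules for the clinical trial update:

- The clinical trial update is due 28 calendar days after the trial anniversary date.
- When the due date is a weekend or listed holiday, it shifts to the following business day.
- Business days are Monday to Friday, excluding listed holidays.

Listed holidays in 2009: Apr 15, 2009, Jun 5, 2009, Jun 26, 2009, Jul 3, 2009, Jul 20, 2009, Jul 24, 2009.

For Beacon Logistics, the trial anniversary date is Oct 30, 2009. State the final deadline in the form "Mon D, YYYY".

Nov 27, 2009

Trigger date Oct 30, 2009 + 28 calendar days = Nov 27, 2009.
Nov 27, 2009 falls on a Friday, which is a business day, so no adjustment is needed.
So the filing is due Nov 27, 2009.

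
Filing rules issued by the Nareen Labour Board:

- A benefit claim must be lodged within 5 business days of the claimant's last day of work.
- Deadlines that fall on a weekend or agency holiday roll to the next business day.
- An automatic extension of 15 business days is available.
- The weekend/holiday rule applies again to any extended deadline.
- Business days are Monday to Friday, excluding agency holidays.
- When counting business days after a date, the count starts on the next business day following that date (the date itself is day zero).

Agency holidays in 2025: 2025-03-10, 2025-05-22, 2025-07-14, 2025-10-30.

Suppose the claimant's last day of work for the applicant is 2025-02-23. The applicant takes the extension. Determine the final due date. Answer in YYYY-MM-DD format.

Starting the day after 2025-02-23 and counting 5 business days lands on 2025-02-28.
2025-02-28 (Friday) is already a business day.
Applying the 15-business-day extension: 15 business days after 2025-02-28 is 2025-03-24.
2025-03-24 (Monday) is already a business day.
So the filing is due 2025-03-24.

2025-03-24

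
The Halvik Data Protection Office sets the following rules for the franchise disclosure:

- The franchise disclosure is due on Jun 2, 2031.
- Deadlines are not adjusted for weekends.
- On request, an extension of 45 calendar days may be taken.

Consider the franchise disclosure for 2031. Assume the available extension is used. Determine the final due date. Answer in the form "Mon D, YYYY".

The stated deadline is Jun 2, 2031.
Jun 2, 2031 is a Monday; no weekend or holiday adjustment applies.
Applying the 45-calendar-day extension: Jun 2, 2031 + 45 days = Jul 17, 2031.
Jul 17, 2031 falls on a Thursday. The rules make no weekend/holiday allowance, so it remains Jul 17, 2031.
Deadline: Jul 17, 2031.

Jul 17, 2031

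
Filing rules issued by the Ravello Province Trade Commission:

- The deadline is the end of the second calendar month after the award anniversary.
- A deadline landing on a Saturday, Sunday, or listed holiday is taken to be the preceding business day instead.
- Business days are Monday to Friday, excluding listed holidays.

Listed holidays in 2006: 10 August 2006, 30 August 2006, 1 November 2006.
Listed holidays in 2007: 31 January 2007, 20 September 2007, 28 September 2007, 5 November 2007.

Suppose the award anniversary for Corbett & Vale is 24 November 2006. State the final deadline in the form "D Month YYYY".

30 January 2007

2 months after 24 November 2006 falls in January 2007; the last day of that month is 31 January 2007.
31 January 2007 is a listed holiday, so it moves to the preceding business day, 30 January 2007 (Tuesday).
Final deadline: 30 January 2007.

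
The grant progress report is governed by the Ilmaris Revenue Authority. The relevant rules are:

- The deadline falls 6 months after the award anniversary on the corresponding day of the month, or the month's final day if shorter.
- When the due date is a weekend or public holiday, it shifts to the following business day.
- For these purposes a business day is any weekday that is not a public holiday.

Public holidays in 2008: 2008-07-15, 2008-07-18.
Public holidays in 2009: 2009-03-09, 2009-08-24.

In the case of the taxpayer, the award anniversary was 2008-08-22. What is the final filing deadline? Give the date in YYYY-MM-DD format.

6 months from 2008-08-22 is 2009-02-22.
2009-02-22 is a Sunday, so it moves to the next business day, 2009-02-23 (Monday).
Deadline: 2009-02-23.

2009-02-23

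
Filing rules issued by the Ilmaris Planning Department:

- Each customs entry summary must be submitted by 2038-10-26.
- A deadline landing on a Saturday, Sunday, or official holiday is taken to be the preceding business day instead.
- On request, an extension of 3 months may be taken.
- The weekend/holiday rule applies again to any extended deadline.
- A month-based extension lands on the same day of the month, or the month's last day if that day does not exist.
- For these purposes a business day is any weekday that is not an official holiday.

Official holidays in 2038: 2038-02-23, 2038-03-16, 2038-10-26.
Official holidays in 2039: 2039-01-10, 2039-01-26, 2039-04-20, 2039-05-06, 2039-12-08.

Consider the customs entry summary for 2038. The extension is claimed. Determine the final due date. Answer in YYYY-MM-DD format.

The stated deadline is 2038-10-26.
2038-10-26 is a listed holiday, so it moves to the preceding business day, 2038-10-25 (Monday).
The 3 months extension carries 2038-10-25 to 2039-01-25.
2039-01-25 is a Tuesday and not a listed holiday, so it stands.
So the filing is due 2039-01-25.

2039-01-25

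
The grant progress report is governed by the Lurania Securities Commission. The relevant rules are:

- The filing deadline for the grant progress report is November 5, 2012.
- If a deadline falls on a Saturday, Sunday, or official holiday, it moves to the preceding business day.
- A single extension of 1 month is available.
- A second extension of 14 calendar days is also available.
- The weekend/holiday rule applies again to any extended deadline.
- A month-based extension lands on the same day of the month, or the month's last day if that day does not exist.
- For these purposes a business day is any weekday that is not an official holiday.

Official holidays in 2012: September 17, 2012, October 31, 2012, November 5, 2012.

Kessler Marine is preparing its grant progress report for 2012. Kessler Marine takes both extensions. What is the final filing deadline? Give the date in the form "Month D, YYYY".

Start from the fixed due date, November 5, 2012.
Because November 5, 2012 is a listed holiday, the deadline becomes November 2, 2012 (Friday).
Add 1 month to November 2, 2012: December 2, 2012.
Because December 2, 2012 is a Sunday, the deadline becomes November 30, 2012 (Friday).
Applying the 14-calendar-day extension: November 30, 2012 + 14 days = December 14, 2012.
Since December 14, 2012 is a Friday and not a holiday, the date is unchanged.
Final deadline: December 14, 2012.

December 14, 2012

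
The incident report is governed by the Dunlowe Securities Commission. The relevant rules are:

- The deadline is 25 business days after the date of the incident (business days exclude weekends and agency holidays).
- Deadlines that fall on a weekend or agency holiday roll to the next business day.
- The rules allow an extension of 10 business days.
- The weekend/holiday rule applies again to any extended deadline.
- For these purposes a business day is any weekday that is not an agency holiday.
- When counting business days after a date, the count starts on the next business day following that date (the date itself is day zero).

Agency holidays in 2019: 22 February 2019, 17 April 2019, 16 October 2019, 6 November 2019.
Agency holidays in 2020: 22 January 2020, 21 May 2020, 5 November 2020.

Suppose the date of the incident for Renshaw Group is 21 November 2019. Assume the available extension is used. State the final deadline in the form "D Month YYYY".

Counting 25 business days after 21 November 2019 (skipping weekends and listed holidays) reaches 26 December 2019.
26 December 2019 is a Thursday and not a listed holiday, so it stands.
Counting 10 further business days from 26 December 2019 reaches 9 January 2020.
Since 9 January 2020 is a Thursday and not a holiday, the date is unchanged.
Deadline: 9 January 2020.

9 January 2020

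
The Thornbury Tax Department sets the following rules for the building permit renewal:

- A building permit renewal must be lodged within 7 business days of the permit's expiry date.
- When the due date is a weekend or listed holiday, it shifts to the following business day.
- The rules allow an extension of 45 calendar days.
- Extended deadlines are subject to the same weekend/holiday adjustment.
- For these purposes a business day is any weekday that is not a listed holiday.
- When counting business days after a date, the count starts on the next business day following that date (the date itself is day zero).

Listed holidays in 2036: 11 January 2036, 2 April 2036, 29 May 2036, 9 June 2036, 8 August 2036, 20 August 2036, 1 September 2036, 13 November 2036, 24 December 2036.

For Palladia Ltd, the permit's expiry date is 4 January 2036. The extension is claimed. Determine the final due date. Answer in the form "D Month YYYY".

Starting the day after 4 January 2036 and counting 7 business days lands on 16 January 2036.
16 January 2036 falls on a Wednesday, which is a business day, so no adjustment is needed.
Applying the 45-calendar-day extension: 16 January 2036 + 45 days = 1 March 2036.
Because 1 March 2036 is a Saturday, the deadline becomes 3 March 2036 (Monday).
So the filing is due 3 March 2036.

3 March 2036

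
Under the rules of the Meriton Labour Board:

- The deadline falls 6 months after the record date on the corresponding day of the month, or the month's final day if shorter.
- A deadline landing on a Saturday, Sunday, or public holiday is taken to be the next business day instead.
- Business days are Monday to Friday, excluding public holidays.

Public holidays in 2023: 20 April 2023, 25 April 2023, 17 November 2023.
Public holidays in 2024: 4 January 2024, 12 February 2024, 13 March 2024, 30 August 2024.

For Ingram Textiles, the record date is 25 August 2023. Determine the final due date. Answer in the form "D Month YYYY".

26 February 2024

6 months after 25 August 2023, on the same day of the month, is 25 February 2024.
25 February 2024 is a Sunday; the next business day is 26 February 2024 (Monday).
So the filing is due 26 February 2024.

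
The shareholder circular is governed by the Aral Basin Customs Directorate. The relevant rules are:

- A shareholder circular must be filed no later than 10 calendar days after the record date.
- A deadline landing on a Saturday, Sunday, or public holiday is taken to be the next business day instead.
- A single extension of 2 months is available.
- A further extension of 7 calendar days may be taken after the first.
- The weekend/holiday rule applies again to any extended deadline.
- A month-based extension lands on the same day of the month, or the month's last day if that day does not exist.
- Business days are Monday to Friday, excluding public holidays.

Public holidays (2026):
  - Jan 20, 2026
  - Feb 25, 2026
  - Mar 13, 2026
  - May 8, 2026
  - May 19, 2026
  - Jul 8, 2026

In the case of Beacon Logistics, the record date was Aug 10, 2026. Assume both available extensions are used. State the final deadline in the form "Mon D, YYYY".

Trigger date Aug 10, 2026 + 10 calendar days = Aug 20, 2026.
Aug 20, 2026 falls on a Thursday, which is a business day, so no adjustment is needed.
The 2 months extension carries Aug 20, 2026 to Oct 20, 2026.
Oct 20, 2026 is a Tuesday and not a listed holiday, so it stands.
With the 7-day extension, Oct 20, 2026 becomes Oct 27, 2026.
Oct 27, 2026 falls on a Tuesday, which is a business day, so no adjustment is needed.
Final deadline: Oct 27, 2026.

Oct 27, 2026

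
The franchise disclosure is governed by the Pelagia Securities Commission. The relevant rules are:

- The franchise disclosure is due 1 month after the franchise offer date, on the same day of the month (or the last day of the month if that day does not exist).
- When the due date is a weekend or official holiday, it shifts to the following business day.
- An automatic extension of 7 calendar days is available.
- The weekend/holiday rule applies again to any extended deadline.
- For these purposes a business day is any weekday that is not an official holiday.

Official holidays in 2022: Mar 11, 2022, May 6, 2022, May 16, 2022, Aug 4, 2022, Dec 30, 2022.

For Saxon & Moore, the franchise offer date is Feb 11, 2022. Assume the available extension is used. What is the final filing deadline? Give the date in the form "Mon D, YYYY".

Mar 21, 2022

1 month from Feb 11, 2022 is Mar 11, 2022.
Mar 11, 2022 falls on a listed holiday. Rolling to the next business day gives Mar 14, 2022, a Monday.
The 7-calendar-day extension moves the deadline from Mar 14, 2022 to Mar 21, 2022.
Mar 21, 2022 (Monday) is already a business day.
Final deadline: Mar 21, 2022.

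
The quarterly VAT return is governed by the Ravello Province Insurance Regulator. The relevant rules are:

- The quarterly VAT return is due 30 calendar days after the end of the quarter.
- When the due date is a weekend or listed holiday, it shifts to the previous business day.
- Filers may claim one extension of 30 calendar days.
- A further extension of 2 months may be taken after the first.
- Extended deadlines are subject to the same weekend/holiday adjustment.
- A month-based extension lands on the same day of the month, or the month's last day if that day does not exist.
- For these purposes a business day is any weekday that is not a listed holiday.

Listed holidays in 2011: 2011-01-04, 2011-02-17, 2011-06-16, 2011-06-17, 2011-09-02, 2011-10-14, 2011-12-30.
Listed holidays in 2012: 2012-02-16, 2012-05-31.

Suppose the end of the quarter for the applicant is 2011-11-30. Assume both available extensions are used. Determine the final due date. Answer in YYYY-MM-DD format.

30 calendar days after 2011-11-30 is 2011-12-30.
Because 2011-12-30 is a listed holiday, the deadline becomes 2011-12-29 (Thursday).
Applying the 30-calendar-day extension: 2011-12-29 + 30 days = 2012-01-28.
Because 2012-01-28 is a Saturday, the deadline becomes 2012-01-27 (Friday).
The 2 months extension carries 2012-01-27 to 2012-03-27.
Since 2012-03-27 is a Tuesday and not a holiday, the date is unchanged.
Deadline: 2012-03-27.

2012-03-27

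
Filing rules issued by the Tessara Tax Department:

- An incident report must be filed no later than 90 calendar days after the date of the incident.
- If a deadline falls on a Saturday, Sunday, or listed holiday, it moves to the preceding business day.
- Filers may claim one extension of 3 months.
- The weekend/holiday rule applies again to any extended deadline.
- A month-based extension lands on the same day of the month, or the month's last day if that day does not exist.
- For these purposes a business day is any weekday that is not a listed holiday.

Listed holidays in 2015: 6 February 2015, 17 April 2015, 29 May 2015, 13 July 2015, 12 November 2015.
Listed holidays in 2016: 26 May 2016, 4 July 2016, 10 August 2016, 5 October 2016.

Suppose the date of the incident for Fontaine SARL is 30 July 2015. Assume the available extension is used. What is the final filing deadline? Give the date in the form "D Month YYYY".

From 30 July 2015, 90 calendar days later is 28 October 2015.
28 October 2015 (Wednesday) is already a business day.
Applying the 3 months extension: 3 months after 28 October 2015 is 28 January 2016.
28 January 2016 falls on a Thursday, which is a business day, so no adjustment is needed.
Deadline: 28 January 2016.

28 January 2016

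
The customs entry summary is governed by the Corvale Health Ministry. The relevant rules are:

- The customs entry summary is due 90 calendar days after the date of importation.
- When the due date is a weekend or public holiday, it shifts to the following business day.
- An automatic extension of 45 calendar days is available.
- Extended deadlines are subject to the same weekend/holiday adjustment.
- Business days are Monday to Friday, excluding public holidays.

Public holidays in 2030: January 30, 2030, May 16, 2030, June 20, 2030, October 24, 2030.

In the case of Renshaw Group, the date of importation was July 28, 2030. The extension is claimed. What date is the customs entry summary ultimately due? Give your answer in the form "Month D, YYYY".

December 12, 2030

Trigger date July 28, 2030 + 90 calendar days = October 26, 2030.
October 26, 2030 is a Saturday; the next business day is October 28, 2030 (Monday).
With the 45-day extension, October 28, 2030 becomes December 12, 2030.
December 12, 2030 (Thursday) is already a business day.
Final deadline: December 12, 2030.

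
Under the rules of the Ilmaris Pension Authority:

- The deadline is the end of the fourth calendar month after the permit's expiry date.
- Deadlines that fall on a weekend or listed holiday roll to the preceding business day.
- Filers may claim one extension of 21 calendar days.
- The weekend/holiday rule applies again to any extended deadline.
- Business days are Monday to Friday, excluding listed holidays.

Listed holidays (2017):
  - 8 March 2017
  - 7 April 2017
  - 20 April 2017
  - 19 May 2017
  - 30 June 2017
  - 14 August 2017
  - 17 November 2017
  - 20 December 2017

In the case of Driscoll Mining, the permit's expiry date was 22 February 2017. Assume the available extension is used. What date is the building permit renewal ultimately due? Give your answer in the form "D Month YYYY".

4 months after 22 February 2017 is June 2017; that month ends on 30 June 2017.
30 June 2017 is a listed holiday, so it moves to the preceding business day, 29 June 2017 (Thursday).
Applying the 21-calendar-day extension: 29 June 2017 + 21 days = 20 July 2017.
Since 20 July 2017 is a Thursday and not a holiday, the date is unchanged.
The final due date is 20 July 2017.

20 July 2017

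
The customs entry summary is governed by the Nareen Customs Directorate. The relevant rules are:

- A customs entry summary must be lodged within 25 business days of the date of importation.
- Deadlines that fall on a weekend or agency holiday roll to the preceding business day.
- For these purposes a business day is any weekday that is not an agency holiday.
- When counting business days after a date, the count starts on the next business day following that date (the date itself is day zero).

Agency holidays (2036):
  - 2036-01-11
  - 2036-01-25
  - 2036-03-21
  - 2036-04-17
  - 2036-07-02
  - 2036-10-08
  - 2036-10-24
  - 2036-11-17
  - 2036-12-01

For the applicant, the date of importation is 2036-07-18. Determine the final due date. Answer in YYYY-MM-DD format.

2036-08-22

Starting the day after 2036-07-18 and counting 25 business days lands on 2036-08-22.
2036-08-22 (Friday) is already a business day.
Final deadline: 2036-08-22.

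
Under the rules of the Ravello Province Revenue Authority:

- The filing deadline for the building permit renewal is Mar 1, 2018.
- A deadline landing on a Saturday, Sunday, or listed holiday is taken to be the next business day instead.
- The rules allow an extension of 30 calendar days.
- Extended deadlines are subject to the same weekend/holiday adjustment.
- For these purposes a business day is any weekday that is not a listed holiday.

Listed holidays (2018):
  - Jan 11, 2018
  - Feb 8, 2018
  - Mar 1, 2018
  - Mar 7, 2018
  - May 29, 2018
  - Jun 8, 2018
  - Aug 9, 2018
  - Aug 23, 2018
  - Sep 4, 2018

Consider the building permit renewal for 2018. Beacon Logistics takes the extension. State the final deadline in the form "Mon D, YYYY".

The stated deadline is Mar 1, 2018.
Mar 1, 2018 is a listed holiday, so it moves to the next business day, Mar 2, 2018 (Friday).
Add the 30 calendar-day extension to Mar 2, 2018: Apr 1, 2018.
Because Apr 1, 2018 is a Sunday, the deadline becomes Apr 2, 2018 (Monday).
Final deadline: Apr 2, 2018.

Apr 2, 2018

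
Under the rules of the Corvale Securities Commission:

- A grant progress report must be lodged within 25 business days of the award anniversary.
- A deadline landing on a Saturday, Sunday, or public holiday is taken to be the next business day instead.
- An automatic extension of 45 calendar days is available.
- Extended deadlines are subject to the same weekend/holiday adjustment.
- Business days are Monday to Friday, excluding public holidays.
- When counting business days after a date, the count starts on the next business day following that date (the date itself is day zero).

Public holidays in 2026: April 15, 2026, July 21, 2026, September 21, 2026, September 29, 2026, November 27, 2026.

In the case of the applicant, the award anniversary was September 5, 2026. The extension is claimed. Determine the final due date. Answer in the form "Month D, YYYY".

November 30, 2026

Counting 25 business days after September 5, 2026 (skipping weekends and listed holidays) reaches October 13, 2026.
Since October 13, 2026 is a Tuesday and not a holiday, the date is unchanged.
Add the 45 calendar-day extension to October 13, 2026: November 27, 2026.
November 27, 2026 is a listed holiday, so it moves to the next business day, November 30, 2026 (Monday).
So the filing is due November 30, 2026.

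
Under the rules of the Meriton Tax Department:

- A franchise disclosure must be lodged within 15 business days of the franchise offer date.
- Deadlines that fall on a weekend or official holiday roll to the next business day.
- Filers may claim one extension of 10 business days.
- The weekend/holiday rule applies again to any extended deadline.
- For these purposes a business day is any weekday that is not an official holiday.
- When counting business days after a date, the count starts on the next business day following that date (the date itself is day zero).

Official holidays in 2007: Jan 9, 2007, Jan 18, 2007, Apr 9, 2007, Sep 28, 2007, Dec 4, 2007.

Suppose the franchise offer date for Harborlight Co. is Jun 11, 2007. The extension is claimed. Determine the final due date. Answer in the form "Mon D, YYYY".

Jul 16, 2007

Counting 15 business days after Jun 11, 2007 (skipping weekends and listed holidays) reaches Jul 2, 2007.
Jul 2, 2007 is a Monday and not a listed holiday, so it stands.
Counting 10 further business days from Jul 2, 2007 reaches Jul 16, 2007.
Jul 16, 2007 is a Monday and not a listed holiday, so it stands.
The final due date is Jul 16, 2007.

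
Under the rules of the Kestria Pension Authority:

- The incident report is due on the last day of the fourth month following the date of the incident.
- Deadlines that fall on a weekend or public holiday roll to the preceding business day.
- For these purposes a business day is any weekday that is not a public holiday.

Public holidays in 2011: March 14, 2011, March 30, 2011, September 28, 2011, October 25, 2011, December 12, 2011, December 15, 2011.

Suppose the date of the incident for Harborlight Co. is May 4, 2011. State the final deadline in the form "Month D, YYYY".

September 30, 2011

4 months after May 4, 2011 falls in September 2011; the last day of that month is September 30, 2011.
September 30, 2011 falls on a Friday, which is a business day, so no adjustment is needed.
Final deadline: September 30, 2011.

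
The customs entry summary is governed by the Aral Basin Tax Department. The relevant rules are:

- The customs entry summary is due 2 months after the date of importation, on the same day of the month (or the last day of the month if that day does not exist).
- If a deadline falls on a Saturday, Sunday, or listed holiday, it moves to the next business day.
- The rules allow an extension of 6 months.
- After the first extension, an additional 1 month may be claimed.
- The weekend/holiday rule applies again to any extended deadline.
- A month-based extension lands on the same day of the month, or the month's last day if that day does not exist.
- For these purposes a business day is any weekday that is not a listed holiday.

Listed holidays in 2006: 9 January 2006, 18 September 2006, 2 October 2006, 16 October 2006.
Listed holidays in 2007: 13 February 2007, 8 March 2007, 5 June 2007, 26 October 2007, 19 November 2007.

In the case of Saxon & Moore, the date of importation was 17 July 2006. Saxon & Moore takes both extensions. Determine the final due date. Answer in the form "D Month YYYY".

Moving 2 months forward from 17 July 2006 on the corresponding day gives 17 September 2006.
17 September 2006 is a Sunday; the next business day is 19 September 2006 (Tuesday).
Applying the 6 months extension: 6 months after 19 September 2006 is 19 March 2007.
Since 19 March 2007 is a Monday and not a holiday, the date is unchanged.
Add 1 month to 19 March 2007: 19 April 2007.
Since 19 April 2007 is a Thursday and not a holiday, the date is unchanged.
The final due date is 19 April 2007.

19 April 2007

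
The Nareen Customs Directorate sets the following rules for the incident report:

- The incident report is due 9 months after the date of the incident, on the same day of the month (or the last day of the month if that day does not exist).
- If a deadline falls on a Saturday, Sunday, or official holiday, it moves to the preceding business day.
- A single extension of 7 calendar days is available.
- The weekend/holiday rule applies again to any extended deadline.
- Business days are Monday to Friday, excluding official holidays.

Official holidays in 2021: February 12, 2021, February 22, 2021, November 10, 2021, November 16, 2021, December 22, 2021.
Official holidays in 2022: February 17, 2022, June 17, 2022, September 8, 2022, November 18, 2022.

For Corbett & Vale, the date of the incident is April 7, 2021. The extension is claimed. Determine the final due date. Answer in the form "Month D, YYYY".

January 14, 2022

9 months from April 7, 2021 is January 7, 2022.
Since January 7, 2022 is a Friday and not a holiday, the date is unchanged.
Applying the 7-calendar-day extension: January 7, 2022 + 7 days = January 14, 2022.
Since January 14, 2022 is a Friday and not a holiday, the date is unchanged.
So the filing is due January 14, 2022.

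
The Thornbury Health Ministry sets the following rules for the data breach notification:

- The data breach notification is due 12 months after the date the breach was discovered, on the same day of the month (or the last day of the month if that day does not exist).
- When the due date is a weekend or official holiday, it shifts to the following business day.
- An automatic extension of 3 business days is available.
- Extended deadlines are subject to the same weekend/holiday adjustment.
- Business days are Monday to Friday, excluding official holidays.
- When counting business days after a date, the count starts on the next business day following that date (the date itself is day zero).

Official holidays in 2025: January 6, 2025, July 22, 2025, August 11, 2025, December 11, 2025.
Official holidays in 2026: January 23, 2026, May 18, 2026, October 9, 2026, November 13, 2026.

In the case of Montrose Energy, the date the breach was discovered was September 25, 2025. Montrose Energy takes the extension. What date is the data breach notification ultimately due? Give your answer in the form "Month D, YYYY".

Moving 12 months forward from September 25, 2025 on the corresponding day gives September 25, 2026.
Since September 25, 2026 is a Friday and not a holiday, the date is unchanged.
Counting 3 further business days from September 25, 2026 reaches September 30, 2026.
Since September 30, 2026 is a Wednesday and not a holiday, the date is unchanged.
Deadline: September 30, 2026.

September 30, 2026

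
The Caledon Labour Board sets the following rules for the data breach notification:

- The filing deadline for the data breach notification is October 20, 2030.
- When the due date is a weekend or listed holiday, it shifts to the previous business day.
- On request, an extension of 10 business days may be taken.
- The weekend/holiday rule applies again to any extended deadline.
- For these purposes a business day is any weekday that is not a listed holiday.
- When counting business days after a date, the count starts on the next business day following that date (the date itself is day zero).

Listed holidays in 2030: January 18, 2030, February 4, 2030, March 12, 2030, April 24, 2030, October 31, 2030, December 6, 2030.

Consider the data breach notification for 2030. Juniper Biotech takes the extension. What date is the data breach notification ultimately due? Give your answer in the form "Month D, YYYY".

November 4, 2030

Start from the fixed due date, October 20, 2030.
Because October 20, 2030 is a Sunday, the deadline becomes October 18, 2030 (Friday).
The 10-business-day extension runs from October 18, 2030 to November 4, 2030.
November 4, 2030 is a Monday and not a listed holiday, so it stands.
Deadline: November 4, 2030.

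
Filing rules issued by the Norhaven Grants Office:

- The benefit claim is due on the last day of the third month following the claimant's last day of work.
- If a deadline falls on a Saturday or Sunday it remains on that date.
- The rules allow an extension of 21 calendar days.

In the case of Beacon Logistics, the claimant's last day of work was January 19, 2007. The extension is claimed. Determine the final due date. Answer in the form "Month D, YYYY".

May 21, 2007

3 months after January 19, 2007 falls in April 2007; the last day of that month is April 30, 2007.
April 30, 2007 is a Monday; no weekend or holiday adjustment applies.
With the 21-day extension, April 30, 2007 becomes May 21, 2007.
May 21, 2007 falls on a Monday. The rules make no weekend/holiday allowance, so it remains May 21, 2007.
The final due date is May 21, 2007.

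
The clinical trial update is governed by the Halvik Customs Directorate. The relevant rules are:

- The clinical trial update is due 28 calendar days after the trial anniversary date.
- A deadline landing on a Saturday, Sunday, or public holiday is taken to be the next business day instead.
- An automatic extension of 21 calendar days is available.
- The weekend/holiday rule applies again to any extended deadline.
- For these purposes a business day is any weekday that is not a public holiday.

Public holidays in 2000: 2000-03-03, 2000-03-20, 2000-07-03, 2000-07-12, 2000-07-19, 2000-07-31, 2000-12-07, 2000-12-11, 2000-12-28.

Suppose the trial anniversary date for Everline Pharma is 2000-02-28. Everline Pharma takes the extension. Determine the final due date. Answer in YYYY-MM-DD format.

2000-04-17

28 calendar days after 2000-02-28 is 2000-03-27.
2000-03-27 falls on a Monday, which is a business day, so no adjustment is needed.
Applying the 21-calendar-day extension: 2000-03-27 + 21 days = 2000-04-17.
2000-04-17 (Monday) is already a business day.
So the filing is due 2000-04-17.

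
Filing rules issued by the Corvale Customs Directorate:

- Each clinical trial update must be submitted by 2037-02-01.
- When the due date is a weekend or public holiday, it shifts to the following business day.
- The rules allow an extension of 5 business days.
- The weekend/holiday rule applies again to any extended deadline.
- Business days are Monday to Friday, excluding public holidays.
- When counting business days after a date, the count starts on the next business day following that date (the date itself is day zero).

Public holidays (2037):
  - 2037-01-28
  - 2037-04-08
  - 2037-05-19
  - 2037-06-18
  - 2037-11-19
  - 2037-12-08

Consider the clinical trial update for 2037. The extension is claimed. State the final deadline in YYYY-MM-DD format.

2037-02-09

Start from the fixed due date, 2037-02-01.
2037-02-01 is a Sunday, so it moves to the next business day, 2037-02-02 (Monday).
Counting 5 further business days from 2037-02-02 reaches 2037-02-09.
2037-02-09 is a Monday and not a listed holiday, so it stands.
Deadline: 2037-02-09.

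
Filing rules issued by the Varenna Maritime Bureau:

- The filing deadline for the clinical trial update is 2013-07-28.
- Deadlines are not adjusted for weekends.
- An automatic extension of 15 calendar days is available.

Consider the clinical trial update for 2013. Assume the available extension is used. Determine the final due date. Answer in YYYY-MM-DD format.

2013-08-12

The statutory due date is 2013-07-28.
2013-07-28 falls on a Sunday. The rules make no weekend/holiday allowance, so it remains 2013-07-28.
With the 15-day extension, 2013-07-28 becomes 2013-08-12.
No adjustment is made for weekends or holidays, so 2013-08-12 stands.
So the filing is due 2013-08-12.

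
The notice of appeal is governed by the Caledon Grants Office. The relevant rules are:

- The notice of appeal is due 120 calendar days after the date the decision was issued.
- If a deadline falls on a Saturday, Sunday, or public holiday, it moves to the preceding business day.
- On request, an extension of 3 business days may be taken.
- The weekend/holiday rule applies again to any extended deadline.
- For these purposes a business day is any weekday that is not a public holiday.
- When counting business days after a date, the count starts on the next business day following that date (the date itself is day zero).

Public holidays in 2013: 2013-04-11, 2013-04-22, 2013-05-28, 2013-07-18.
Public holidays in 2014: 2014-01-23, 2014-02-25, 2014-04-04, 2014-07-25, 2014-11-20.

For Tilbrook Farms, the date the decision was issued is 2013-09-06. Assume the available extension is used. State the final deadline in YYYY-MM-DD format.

120 calendar days after 2013-09-06 is 2014-01-04.
2014-01-04 is a Saturday; the preceding business day is 2014-01-03 (Friday).
Applying the 3-business-day extension: 3 business days after 2014-01-03 is 2014-01-08.
2014-01-08 (Wednesday) is already a business day.
Deadline: 2014-01-08.

2014-01-08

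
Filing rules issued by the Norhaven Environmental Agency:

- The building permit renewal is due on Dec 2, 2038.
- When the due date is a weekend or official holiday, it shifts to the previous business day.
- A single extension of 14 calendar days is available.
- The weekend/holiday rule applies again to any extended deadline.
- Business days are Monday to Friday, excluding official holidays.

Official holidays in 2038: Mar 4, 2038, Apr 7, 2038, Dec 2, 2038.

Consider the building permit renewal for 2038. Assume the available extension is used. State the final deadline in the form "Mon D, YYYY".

The statutory due date is Dec 2, 2038.
Dec 2, 2038 is a listed holiday, so it moves to the preceding business day, Dec 1, 2038 (Wednesday).
With the 14-day extension, Dec 1, 2038 becomes Dec 15, 2038.
Dec 15, 2038 (Wednesday) is already a business day.
Final deadline: Dec 15, 2038.

Dec 15, 2038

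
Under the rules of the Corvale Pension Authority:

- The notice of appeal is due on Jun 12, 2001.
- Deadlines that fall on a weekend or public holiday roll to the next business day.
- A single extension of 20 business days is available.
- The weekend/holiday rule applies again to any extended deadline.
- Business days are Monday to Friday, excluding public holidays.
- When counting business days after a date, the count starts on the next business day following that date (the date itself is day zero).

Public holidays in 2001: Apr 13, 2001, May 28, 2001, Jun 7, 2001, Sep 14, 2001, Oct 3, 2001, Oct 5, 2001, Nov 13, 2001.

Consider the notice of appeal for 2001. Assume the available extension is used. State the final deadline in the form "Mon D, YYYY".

Start from the fixed due date, Jun 12, 2001.
Jun 12, 2001 is a Tuesday and not a listed holiday, so it stands.
Counting 20 further business days from Jun 12, 2001 reaches Jul 10, 2001.
Since Jul 10, 2001 is a Tuesday and not a holiday, the date is unchanged.
So the filing is due Jul 10, 2001.

Jul 10, 2001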